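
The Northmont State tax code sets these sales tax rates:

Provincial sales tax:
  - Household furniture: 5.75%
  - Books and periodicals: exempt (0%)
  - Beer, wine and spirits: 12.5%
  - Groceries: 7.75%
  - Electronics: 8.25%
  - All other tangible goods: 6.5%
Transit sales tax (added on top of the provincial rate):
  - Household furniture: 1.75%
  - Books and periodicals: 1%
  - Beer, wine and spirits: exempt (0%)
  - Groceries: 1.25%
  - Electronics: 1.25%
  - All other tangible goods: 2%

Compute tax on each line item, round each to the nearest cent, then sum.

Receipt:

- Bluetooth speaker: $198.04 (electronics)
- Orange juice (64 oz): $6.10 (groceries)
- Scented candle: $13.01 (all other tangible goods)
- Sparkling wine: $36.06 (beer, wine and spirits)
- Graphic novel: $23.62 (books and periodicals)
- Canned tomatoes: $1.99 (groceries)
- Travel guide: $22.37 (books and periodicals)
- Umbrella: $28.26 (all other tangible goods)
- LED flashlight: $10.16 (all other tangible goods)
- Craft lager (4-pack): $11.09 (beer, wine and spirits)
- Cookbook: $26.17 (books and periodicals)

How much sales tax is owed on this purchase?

Bluetooth speaker $198.04: electronics → 8.25% + 1.25% transit = 9.5% → $18.81
Orange juice (64 oz) $6.10: groceries → 7.75% + 1.25% transit = 9% → $0.55
Scented candle $13.01: all other tangible goods → 6.5% + 2% transit = 8.5% → $1.11
Sparkling wine $36.06: beer, wine and spirits → 12.5% + 0% transit = 12.5% → $4.51
Graphic novel $23.62: books and periodicals → 0% + 1% transit = 1% → $0.24
Canned tomatoes $1.99: groceries → 7.75% + 1.25% transit = 9% → $0.18
Travel guide $22.37: books and periodicals → 0% + 1% transit = 1% → $0.22
Umbrella $28.26: all other tangible goods → 6.5% + 2% transit = 8.5% → $2.40
LED flashlight $10.16: all other tangible goods → 6.5% + 2% transit = 8.5% → $0.86
Craft lager (4-pack) $11.09: beer, wine and spirits → 12.5% + 0% transit = 12.5% → $1.39
Cookbook $26.17: books and periodicals → 0% + 1% transit = 1% → $0.26
Total tax = $18.81 + $0.55 + $1.11 + $4.51 + $0.24 + $0.18 + $0.22 + $2.40 + $0.86 + $1.39 + $0.26 = $30.53

$30.53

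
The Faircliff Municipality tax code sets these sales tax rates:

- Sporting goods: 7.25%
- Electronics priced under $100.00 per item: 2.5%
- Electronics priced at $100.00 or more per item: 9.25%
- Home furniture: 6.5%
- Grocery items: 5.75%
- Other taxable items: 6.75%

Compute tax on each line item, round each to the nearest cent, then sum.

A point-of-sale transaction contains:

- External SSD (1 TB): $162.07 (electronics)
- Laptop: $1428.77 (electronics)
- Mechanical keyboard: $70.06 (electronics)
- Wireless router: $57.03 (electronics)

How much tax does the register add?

External SSD (1 TB) $162.07: electronics, $100.00 or more → 9.25% → $14.99
Laptop $1428.77: electronics, $100.00 or more → 9.25% → $132.16
Mechanical keyboard $70.06: electronics, under $100.00 → 2.5% → $1.75
Wireless router $57.03: electronics, under $100.00 → 2.5% → $1.43
Total tax = $14.99 + $132.16 + $1.75 + $1.43 = $150.33

$150.33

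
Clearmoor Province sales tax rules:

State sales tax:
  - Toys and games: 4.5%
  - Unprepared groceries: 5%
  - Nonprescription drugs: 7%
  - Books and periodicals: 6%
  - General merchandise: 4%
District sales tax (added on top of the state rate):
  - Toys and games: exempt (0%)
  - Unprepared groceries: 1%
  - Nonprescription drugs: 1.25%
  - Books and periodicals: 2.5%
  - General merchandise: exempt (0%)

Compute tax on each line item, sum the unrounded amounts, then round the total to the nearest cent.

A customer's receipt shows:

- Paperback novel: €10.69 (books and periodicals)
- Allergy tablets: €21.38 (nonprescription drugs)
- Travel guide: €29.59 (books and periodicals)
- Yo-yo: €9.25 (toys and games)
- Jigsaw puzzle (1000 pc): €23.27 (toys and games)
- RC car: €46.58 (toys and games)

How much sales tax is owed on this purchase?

€8.75

Paperback novel €10.69: books and periodicals → 6% + 2.5% district = 8.5% → €0.90865
Allergy tablets €21.38: nonprescription drugs → 7% + 1.25% district = 8.25% → €1.76385
Travel guide €29.59: books and periodicals → 6% + 2.5% district = 8.5% → €2.51515
Yo-yo €9.25: toys and games → 4.5% + 0% district = 4.5% → €0.41625
Jigsaw puzzle (1000 pc) €23.27: toys and games → 4.5% + 0% district = 4.5% → €1.04715
RC car €46.58: toys and games → 4.5% + 0% district = 4.5% → €2.0961
Unrounded tax sum = €8.74715 → €8.75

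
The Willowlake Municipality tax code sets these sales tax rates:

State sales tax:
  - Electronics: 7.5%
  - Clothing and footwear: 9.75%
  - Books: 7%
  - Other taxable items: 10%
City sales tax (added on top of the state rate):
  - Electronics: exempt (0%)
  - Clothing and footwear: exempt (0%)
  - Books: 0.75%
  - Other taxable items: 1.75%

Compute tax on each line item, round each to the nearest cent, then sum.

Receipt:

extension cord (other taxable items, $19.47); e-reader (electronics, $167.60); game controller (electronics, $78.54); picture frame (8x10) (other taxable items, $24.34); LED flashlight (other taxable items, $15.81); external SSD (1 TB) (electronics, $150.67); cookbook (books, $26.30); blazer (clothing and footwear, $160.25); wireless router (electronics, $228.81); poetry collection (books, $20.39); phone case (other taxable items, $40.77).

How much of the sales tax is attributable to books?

Cookbook $26.30: books → 7% + 0.75% city = 7.75% → $2.04
Poetry collection $20.39: books → 7% + 0.75% city = 7.75% → $1.58
Tax on books = $2.04 + $1.58 = $3.62

$3.62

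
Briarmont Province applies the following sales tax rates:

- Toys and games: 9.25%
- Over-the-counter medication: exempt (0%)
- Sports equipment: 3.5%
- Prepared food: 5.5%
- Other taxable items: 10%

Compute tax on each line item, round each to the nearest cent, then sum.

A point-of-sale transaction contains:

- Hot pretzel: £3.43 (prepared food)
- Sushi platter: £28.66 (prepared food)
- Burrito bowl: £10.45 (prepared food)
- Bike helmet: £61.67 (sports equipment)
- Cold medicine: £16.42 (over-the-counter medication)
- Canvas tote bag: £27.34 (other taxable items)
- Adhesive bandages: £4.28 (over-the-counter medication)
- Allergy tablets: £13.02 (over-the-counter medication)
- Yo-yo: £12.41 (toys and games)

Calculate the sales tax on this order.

Hot pretzel £3.43: prepared food → 5.5% → £0.19
Sushi platter £28.66: prepared food → 5.5% → £1.58
Burrito bowl £10.45: prepared food → 5.5% → £0.57
Bike helmet £61.67: sports equipment → 3.5% → £2.16
Cold medicine £16.42: over-the-counter medication → 0% → £0.00
Canvas tote bag £27.34: other taxable items → 10% → £2.73
Adhesive bandages £4.28: over-the-counter medication → 0% → £0.00
Allergy tablets £13.02: over-the-counter medication → 0% → £0.00
Yo-yo £12.41: toys and games → 9.25% → £1.15
Total tax = £0.19 + £1.58 + £0.57 + £2.16 + £2.73 + £1.15 = £8.38

£8.38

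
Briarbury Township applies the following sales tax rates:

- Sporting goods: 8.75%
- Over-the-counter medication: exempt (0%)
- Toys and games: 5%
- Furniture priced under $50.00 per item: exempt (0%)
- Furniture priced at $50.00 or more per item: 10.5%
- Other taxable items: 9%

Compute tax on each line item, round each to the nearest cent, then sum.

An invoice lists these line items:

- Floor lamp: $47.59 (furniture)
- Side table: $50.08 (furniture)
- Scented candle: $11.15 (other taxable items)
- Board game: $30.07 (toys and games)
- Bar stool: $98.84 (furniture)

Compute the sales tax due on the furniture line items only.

Floor lamp $47.59: furniture, under $50.00 → 0% → $0.00
Side table $50.08: furniture, $50.00 or more → 10.5% → $5.26
Bar stool $98.84: furniture, $50.00 or more → 10.5% → $10.38
Tax on furniture = $0.00 + $5.26 + $10.38 = $15.64

$15.64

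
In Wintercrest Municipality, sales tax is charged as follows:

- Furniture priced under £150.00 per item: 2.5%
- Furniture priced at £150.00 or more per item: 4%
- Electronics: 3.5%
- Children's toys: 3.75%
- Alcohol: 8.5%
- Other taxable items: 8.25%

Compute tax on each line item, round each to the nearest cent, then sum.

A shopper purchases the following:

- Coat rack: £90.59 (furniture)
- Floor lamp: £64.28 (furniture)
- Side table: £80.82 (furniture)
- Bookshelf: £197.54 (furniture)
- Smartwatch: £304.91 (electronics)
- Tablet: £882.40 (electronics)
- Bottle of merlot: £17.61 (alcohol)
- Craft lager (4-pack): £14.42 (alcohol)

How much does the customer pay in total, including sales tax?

£1710.64

Coat rack £90.59: furniture, under £150.00 → 2.5% → £2.26
Floor lamp £64.28: furniture, under £150.00 → 2.5% → £1.61
Side table £80.82: furniture, under £150.00 → 2.5% → £2.02
Bookshelf £197.54: furniture, £150.00 or more → 4% → £7.90
Smartwatch £304.91: electronics → 3.5% → £10.67
Tablet £882.40: electronics → 3.5% → £30.88
Bottle of merlot £17.61: alcohol → 8.5% → £1.50
Craft lager (4-pack) £14.42: alcohol → 8.5% → £1.23
Subtotal = £1652.57; tax = £58.07; total due = £1710.64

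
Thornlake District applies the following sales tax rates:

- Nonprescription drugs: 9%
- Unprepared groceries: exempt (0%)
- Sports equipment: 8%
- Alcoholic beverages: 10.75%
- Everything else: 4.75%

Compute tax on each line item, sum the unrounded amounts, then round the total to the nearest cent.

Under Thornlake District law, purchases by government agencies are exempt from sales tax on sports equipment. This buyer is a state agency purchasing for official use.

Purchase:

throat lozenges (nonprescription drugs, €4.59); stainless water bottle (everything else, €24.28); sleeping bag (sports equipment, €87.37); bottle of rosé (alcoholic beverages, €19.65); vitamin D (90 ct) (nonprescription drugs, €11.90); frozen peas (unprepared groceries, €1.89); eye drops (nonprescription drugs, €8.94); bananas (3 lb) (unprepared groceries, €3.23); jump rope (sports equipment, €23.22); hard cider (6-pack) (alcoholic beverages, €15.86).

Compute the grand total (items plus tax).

€208.19

Throat lozenges €4.59: nonprescription drugs → 9% → €0.4131
Stainless water bottle €24.28: everything else → 4.75% → €1.1533
Sleeping bag €87.37: sports equipment, buyer-exempt → 0% → €0.00
Bottle of rosé €19.65: alcoholic beverages → 10.75% → €2.112375
Vitamin D (90 ct) €11.90: nonprescription drugs → 9% → €1.071
Frozen peas €1.89: unprepared groceries → 0% → €0.00
Eye drops €8.94: nonprescription drugs → 9% → €0.8046
Bananas (3 lb) €3.23: unprepared groceries → 0% → €0.00
Jump rope €23.22: sports equipment, buyer-exempt → 0% → €0.00
Hard cider (6-pack) €15.86: alcoholic beverages → 10.75% → €1.70495
Subtotal = €200.93; unrounded tax = €7.259325 → €7.26; total due = €208.19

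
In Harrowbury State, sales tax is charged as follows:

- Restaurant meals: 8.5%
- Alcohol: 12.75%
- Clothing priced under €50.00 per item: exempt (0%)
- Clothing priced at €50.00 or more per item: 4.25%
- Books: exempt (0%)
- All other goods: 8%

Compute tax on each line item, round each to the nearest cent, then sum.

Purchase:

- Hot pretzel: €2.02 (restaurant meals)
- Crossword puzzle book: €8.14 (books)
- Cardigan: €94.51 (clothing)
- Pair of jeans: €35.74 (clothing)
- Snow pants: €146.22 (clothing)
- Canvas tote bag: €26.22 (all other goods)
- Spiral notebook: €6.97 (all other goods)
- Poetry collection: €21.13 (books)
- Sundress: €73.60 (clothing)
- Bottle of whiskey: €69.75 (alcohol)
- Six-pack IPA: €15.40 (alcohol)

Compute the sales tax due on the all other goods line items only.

Canvas tote bag €26.22: all other goods → 8% → €2.10
Spiral notebook €6.97: all other goods → 8% → €0.56
Tax on all other goods = €2.10 + €0.56 = €2.66

€2.66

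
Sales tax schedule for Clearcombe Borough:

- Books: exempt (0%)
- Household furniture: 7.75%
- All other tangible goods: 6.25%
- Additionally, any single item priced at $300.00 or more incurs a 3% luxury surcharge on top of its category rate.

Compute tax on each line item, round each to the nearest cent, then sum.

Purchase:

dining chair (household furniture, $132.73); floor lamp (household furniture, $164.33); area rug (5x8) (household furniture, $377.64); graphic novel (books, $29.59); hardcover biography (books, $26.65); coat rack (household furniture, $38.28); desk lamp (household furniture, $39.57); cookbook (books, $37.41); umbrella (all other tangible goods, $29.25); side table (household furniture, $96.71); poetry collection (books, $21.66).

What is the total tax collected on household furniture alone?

$77.17

Dining chair $132.73: household furniture → 7.75% → $10.29
Floor lamp $164.33: household furniture → 7.75% → $12.74
Area rug (5x8) $377.64: household furniture → 7.75% + 3% surcharge = 10.75% → $40.60
Coat rack $38.28: household furniture → 7.75% → $2.97
Desk lamp $39.57: household furniture → 7.75% → $3.07
Side table $96.71: household furniture → 7.75% → $7.50
Tax on household furniture = $10.29 + $12.74 + $40.60 + $2.97 + $3.07 + $7.50 = $77.17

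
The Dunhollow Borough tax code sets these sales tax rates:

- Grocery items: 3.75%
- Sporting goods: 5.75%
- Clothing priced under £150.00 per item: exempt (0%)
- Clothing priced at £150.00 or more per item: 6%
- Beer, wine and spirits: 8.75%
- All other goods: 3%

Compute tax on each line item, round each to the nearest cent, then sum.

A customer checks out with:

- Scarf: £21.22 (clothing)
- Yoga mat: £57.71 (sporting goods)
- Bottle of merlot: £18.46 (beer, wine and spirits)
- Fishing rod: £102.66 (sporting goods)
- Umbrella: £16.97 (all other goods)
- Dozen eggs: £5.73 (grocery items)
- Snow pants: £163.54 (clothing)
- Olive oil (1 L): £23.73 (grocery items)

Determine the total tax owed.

£22.26

Scarf £21.22: clothing, under £150.00 → 0% → £0.00
Yoga mat £57.71: sporting goods → 5.75% → £3.32
Bottle of merlot £18.46: beer, wine and spirits → 8.75% → £1.62
Fishing rod £102.66: sporting goods → 5.75% → £5.90
Umbrella £16.97: all other goods → 3% → £0.51
Dozen eggs £5.73: grocery items → 3.75% → £0.21
Snow pants £163.54: clothing, £150.00 or more → 6% → £9.81
Olive oil (1 L) £23.73: grocery items → 3.75% → £0.89
Total tax = £3.32 + £1.62 + £5.90 + £0.51 + £0.21 + £9.81 + £0.89 = £22.26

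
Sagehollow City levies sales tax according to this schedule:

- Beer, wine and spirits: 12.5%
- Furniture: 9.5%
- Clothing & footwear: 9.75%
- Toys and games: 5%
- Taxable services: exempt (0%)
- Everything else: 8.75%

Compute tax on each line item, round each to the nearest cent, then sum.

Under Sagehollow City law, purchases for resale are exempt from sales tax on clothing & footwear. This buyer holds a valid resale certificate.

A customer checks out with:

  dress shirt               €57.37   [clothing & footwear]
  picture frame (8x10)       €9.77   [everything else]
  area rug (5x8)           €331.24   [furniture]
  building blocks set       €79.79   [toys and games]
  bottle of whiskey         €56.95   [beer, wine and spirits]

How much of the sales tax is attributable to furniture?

Area rug (5x8) €331.24: furniture → 9.5% → €31.47
Tax on furniture = €31.47

€31.47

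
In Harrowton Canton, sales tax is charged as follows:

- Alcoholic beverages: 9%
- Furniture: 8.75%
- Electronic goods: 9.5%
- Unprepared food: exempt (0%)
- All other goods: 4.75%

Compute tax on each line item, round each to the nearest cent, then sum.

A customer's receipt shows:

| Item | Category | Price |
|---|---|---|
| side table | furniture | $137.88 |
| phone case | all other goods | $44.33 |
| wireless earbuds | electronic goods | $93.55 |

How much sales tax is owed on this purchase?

$23.06

Side table $137.88: furniture → 8.75% → $12.06
Phone case $44.33: all other goods → 4.75% → $2.11
Wireless earbuds $93.55: electronic goods → 9.5% → $8.89
Total tax = $12.06 + $2.11 + $8.89 = $23.06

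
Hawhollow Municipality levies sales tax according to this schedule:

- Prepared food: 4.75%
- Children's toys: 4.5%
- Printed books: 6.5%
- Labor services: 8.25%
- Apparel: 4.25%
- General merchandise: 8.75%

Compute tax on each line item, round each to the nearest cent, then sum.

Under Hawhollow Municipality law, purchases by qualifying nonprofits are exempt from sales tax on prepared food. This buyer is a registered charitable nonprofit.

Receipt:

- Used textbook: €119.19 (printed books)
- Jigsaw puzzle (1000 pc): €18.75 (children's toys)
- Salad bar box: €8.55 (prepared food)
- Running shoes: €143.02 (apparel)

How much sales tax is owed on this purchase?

€14.67

Used textbook €119.19: printed books → 6.5% → €7.75
Jigsaw puzzle (1000 pc) €18.75: children's toys → 4.5% → €0.84
Salad bar box €8.55: prepared food, buyer-exempt → 0% → €0.00
Running shoes €143.02: apparel → 4.25% → €6.08
Total tax = €7.75 + €0.84 + €6.08 = €14.67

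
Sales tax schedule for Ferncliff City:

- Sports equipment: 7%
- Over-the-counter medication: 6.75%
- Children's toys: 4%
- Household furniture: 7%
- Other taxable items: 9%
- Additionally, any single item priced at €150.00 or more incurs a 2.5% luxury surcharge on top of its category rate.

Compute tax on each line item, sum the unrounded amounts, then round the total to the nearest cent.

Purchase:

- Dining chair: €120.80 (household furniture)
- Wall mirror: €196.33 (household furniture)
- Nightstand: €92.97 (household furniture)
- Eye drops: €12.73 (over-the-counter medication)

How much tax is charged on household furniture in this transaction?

€33.62

Dining chair €120.80: household furniture → 7% → €8.456
Wall mirror €196.33: household furniture → 7% + 2.5% surcharge = 9.5% → €18.65135
Nightstand €92.97: household furniture → 7% → €6.5079
Tax on household furniture: unrounded sum = €33.61525 → €33.62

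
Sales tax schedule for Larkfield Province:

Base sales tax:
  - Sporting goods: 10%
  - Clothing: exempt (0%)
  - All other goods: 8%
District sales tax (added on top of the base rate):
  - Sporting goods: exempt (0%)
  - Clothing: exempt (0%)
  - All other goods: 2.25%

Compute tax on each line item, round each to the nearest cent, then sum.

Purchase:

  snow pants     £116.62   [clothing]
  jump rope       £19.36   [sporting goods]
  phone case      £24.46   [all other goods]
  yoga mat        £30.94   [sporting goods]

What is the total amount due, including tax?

Snow pants £116.62: clothing → 0% + 0% district = 0% → £0.00
Jump rope £19.36: sporting goods → 10% + 0% district = 10% → £1.94
Phone case £24.46: all other goods → 8% + 2.25% district = 10.25% → £2.51
Yoga mat £30.94: sporting goods → 10% + 0% district = 10% → £3.09
Subtotal = £191.38; tax = £7.54; total due = £198.92

£198.92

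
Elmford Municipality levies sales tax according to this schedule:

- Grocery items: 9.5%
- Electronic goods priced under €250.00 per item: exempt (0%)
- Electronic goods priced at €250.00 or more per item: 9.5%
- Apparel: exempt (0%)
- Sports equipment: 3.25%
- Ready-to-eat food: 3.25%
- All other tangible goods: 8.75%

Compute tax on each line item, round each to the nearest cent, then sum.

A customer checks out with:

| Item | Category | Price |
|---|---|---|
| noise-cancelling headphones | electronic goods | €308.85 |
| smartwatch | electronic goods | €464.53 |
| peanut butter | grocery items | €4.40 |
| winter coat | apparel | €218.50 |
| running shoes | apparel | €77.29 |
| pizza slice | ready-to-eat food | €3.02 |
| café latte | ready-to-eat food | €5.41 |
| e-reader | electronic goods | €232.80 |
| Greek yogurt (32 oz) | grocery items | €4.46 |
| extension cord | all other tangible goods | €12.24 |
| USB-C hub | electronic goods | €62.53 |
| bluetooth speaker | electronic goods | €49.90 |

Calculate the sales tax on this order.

€75.66

Noise-cancelling headphones €308.85: electronic goods, €250.00 or more → 9.5% → €29.34
Smartwatch €464.53: electronic goods, €250.00 or more → 9.5% → €44.13
Peanut butter €4.40: grocery items → 9.5% → €0.42
Winter coat €218.50: apparel → 0% → €0.00
Running shoes €77.29: apparel → 0% → €0.00
Pizza slice €3.02: ready-to-eat food → 3.25% → €0.10
Café latte €5.41: ready-to-eat food → 3.25% → €0.18
E-reader €232.80: electronic goods, under €250.00 → 0% → €0.00
Greek yogurt (32 oz) €4.46: grocery items → 9.5% → €0.42
Extension cord €12.24: all other tangible goods → 8.75% → €1.07
USB-C hub €62.53: electronic goods, under €250.00 → 0% → €0.00
Bluetooth speaker €49.90: electronic goods, under €250.00 → 0% → €0.00
Total tax = €29.34 + €44.13 + €0.42 + €0.10 + €0.18 + €0.42 + €1.07 = €75.66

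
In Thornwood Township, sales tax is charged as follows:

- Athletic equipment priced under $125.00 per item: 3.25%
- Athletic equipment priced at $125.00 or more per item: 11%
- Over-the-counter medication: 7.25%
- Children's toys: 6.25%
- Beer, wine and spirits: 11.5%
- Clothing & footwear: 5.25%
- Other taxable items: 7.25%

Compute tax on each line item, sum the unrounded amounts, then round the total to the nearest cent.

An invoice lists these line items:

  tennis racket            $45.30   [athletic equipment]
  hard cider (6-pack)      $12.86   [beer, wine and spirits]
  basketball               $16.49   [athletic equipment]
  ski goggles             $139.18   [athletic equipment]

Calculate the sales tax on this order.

$18.80

Tennis racket $45.30: athletic equipment, under $125.00 → 3.25% → $1.47225
Hard cider (6-pack) $12.86: beer, wine and spirits → 11.5% → $1.4789
Basketball $16.49: athletic equipment, under $125.00 → 3.25% → $0.535925
Ski goggles $139.18: athletic equipment, $125.00 or more → 11% → $15.3098
Unrounded tax sum = $18.796875 → $18.80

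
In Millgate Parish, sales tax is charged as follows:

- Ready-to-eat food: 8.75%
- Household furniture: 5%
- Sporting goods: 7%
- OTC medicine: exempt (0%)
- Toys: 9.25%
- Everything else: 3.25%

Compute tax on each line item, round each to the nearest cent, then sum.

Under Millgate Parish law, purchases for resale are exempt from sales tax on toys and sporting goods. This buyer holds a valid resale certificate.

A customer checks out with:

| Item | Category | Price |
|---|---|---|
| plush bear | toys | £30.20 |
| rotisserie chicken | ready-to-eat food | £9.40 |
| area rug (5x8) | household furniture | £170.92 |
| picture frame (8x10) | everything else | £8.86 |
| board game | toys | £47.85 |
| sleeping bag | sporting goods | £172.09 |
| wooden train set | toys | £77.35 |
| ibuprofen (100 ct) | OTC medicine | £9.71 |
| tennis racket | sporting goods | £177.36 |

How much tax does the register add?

£9.66

Plush bear £30.20: toys, buyer-exempt → 0% → £0.00
Rotisserie chicken £9.40: ready-to-eat food → 8.75% → £0.82
Area rug (5x8) £170.92: household furniture → 5% → £8.55
Picture frame (8x10) £8.86: everything else → 3.25% → £0.29
Board game £47.85: toys, buyer-exempt → 0% → £0.00
Sleeping bag £172.09: sporting goods, buyer-exempt → 0% → £0.00
Wooden train set £77.35: toys, buyer-exempt → 0% → £0.00
Ibuprofen (100 ct) £9.71: OTC medicine → 0% → £0.00
Tennis racket £177.36: sporting goods, buyer-exempt → 0% → £0.00
Total tax = £0.82 + £8.55 + £0.29 = £9.66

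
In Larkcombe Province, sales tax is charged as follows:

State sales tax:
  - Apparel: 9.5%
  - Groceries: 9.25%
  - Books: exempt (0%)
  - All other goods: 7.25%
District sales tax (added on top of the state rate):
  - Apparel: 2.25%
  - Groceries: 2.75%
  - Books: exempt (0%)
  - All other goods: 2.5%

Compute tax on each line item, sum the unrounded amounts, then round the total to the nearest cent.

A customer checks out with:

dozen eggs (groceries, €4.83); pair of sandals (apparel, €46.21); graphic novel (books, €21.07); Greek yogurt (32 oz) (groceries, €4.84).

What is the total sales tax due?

€6.59

Dozen eggs €4.83: groceries → 9.25% + 2.75% district = 12% → €0.5796
Pair of sandals €46.21: apparel → 9.5% + 2.25% district = 11.75% → €5.429675
Graphic novel €21.07: books → 0% + 0% district = 0% → €0.00
Greek yogurt (32 oz) €4.84: groceries → 9.25% + 2.75% district = 12% → €0.5808
Unrounded tax sum = €6.590075 → €6.59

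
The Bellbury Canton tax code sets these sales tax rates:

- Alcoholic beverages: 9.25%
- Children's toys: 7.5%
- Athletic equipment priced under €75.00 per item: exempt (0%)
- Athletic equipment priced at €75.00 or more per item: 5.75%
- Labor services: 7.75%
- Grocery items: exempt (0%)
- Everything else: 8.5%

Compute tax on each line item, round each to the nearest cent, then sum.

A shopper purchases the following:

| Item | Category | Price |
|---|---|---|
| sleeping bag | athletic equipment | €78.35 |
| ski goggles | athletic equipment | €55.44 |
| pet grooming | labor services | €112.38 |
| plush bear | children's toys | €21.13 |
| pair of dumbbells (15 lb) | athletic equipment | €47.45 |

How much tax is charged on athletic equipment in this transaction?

Sleeping bag €78.35: athletic equipment, €75.00 or more → 5.75% → €4.51
Ski goggles €55.44: athletic equipment, under €75.00 → 0% → €0.00
Pair of dumbbells (15 lb) €47.45: athletic equipment, under €75.00 → 0% → €0.00
Tax on athletic equipment = €4.51 + €0.00 + €0.00 = €4.51

€4.51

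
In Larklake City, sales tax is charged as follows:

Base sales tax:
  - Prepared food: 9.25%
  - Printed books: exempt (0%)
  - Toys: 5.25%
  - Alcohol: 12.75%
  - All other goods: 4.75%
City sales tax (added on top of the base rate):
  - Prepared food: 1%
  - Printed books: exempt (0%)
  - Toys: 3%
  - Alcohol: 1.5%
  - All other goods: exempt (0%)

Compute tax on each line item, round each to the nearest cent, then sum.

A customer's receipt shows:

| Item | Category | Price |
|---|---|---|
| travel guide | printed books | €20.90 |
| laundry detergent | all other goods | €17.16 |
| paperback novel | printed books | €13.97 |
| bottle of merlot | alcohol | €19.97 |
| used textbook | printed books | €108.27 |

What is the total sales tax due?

Travel guide €20.90: printed books → 0% + 0% city = 0% → €0.00
Laundry detergent €17.16: all other goods → 4.75% + 0% city = 4.75% → €0.82
Paperback novel €13.97: printed books → 0% + 0% city = 0% → €0.00
Bottle of merlot €19.97: alcohol → 12.75% + 1.5% city = 14.25% → €2.85
Used textbook €108.27: printed books → 0% + 0% city = 0% → €0.00
Total tax = €0.82 + €2.85 = €3.67

€3.67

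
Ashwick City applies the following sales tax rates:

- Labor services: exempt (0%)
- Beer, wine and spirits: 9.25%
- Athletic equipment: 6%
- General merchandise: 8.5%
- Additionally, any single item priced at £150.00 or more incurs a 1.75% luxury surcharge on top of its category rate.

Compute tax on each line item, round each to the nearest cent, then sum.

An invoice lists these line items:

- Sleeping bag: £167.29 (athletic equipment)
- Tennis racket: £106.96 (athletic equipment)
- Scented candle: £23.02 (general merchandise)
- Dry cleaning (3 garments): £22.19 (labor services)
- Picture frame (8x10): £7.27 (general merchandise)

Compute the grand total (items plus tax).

Sleeping bag £167.29: athletic equipment → 6% + 1.75% surcharge = 7.75% → £12.96
Tennis racket £106.96: athletic equipment → 6% → £6.42
Scented candle £23.02: general merchandise → 8.5% → £1.96
Dry cleaning (3 garments) £22.19: labor services → 0% → £0.00
Picture frame (8x10) £7.27: general merchandise → 8.5% → £0.62
Subtotal = £326.73; tax = £21.96; total due = £348.69

£348.69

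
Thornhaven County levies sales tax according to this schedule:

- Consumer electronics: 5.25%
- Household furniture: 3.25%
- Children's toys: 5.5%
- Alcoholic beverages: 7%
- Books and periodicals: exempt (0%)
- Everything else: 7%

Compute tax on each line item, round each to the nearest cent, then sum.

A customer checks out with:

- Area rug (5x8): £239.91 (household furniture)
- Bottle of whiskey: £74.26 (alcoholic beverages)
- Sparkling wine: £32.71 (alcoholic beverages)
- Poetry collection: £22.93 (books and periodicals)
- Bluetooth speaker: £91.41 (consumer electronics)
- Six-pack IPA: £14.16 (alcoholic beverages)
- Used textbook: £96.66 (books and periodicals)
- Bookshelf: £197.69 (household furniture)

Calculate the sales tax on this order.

£27.50

Area rug (5x8) £239.91: household furniture → 3.25% → £7.80
Bottle of whiskey £74.26: alcoholic beverages → 7% → £5.20
Sparkling wine £32.71: alcoholic beverages → 7% → £2.29
Poetry collection £22.93: books and periodicals → 0% → £0.00
Bluetooth speaker £91.41: consumer electronics → 5.25% → £4.80
Six-pack IPA £14.16: alcoholic beverages → 7% → £0.99
Used textbook £96.66: books and periodicals → 0% → £0.00
Bookshelf £197.69: household furniture → 3.25% → £6.42
Total tax = £7.80 + £5.20 + £2.29 + £4.80 + £0.99 + £6.42 = £27.50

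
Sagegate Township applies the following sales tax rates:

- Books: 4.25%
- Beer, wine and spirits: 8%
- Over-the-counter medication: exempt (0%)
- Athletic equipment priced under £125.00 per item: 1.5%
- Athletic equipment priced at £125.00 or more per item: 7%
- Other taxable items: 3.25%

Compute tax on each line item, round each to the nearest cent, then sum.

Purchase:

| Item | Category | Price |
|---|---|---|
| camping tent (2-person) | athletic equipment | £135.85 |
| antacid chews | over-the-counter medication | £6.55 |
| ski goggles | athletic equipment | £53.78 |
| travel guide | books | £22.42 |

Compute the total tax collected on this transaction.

£11.27

Camping tent (2-person) £135.85: athletic equipment, £125.00 or more → 7% → £9.51
Antacid chews £6.55: over-the-counter medication → 0% → £0.00
Ski goggles £53.78: athletic equipment, under £125.00 → 1.5% → £0.81
Travel guide £22.42: books → 4.25% → £0.95
Total tax = £9.51 + £0.81 + £0.95 = £11.27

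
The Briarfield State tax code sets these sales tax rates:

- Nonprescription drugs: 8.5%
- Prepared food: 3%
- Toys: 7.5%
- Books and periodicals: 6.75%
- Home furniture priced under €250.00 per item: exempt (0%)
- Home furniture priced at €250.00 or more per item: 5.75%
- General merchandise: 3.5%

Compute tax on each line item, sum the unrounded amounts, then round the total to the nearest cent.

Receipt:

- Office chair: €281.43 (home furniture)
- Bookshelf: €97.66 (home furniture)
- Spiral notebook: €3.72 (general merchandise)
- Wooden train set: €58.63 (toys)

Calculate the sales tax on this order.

Office chair €281.43: home furniture, €250.00 or more → 5.75% → €16.182225
Bookshelf €97.66: home furniture, under €250.00 → 0% → €0.00
Spiral notebook €3.72: general merchandise → 3.5% → €0.1302
Wooden train set €58.63: toys → 7.5% → €4.39725
Unrounded tax sum = €20.709675 → €20.71

€20.71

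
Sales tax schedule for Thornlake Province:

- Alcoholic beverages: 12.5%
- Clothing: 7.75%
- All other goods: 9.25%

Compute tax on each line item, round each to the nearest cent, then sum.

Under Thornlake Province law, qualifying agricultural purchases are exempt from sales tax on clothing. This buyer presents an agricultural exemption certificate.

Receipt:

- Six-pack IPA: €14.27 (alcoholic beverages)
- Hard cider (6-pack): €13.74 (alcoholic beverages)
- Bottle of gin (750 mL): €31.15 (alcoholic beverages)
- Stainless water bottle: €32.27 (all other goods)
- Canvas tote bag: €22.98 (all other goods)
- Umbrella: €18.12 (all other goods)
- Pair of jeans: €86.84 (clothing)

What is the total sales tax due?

€14.18

Six-pack IPA €14.27: alcoholic beverages → 12.5% → €1.78
Hard cider (6-pack) €13.74: alcoholic beverages → 12.5% → €1.72
Bottle of gin (750 mL) €31.15: alcoholic beverages → 12.5% → €3.89
Stainless water bottle €32.27: all other goods → 9.25% → €2.98
Canvas tote bag €22.98: all other goods → 9.25% → €2.13
Umbrella €18.12: all other goods → 9.25% → €1.68
Pair of jeans €86.84: clothing, buyer-exempt → 0% → €0.00
Total tax = €1.78 + €1.72 + €3.89 + €2.98 + €2.13 + €1.68 = €14.18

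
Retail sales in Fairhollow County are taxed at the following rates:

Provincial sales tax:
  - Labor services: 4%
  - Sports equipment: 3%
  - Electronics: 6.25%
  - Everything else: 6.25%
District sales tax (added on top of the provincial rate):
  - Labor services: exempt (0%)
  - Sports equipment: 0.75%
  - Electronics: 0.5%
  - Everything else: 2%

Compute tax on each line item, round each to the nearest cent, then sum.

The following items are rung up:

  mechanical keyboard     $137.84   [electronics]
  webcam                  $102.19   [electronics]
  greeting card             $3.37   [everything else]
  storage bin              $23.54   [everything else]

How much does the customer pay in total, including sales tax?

Mechanical keyboard $137.84: electronics → 6.25% + 0.5% district = 6.75% → $9.30
Webcam $102.19: electronics → 6.25% + 0.5% district = 6.75% → $6.90
Greeting card $3.37: everything else → 6.25% + 2% district = 8.25% → $0.28
Storage bin $23.54: everything else → 6.25% + 2% district = 8.25% → $1.94
Subtotal = $266.94; tax = $18.42; total due = $285.36

$285.36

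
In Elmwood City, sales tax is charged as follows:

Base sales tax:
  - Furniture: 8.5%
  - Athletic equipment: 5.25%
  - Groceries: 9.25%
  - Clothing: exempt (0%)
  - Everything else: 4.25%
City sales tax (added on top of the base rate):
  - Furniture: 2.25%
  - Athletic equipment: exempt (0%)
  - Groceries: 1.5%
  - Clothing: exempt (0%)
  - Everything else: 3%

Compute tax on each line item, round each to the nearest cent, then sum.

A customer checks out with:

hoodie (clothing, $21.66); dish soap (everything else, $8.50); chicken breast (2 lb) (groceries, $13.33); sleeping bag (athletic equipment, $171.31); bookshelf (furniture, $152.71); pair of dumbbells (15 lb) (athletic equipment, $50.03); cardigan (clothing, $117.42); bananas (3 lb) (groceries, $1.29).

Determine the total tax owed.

$30.23

Hoodie $21.66: clothing → 0% + 0% city = 0% → $0.00
Dish soap $8.50: everything else → 4.25% + 3% city = 7.25% → $0.62
Chicken breast (2 lb) $13.33: groceries → 9.25% + 1.5% city = 10.75% → $1.43
Sleeping bag $171.31: athletic equipment → 5.25% + 0% city = 5.25% → $8.99
Bookshelf $152.71: furniture → 8.5% + 2.25% city = 10.75% → $16.42
Pair of dumbbells (15 lb) $50.03: athletic equipment → 5.25% + 0% city = 5.25% → $2.63
Cardigan $117.42: clothing → 0% + 0% city = 0% → $0.00
Bananas (3 lb) $1.29: groceries → 9.25% + 1.5% city = 10.75% → $0.14
Total tax = $0.62 + $1.43 + $8.99 + $16.42 + $2.63 + $0.14 = $30.23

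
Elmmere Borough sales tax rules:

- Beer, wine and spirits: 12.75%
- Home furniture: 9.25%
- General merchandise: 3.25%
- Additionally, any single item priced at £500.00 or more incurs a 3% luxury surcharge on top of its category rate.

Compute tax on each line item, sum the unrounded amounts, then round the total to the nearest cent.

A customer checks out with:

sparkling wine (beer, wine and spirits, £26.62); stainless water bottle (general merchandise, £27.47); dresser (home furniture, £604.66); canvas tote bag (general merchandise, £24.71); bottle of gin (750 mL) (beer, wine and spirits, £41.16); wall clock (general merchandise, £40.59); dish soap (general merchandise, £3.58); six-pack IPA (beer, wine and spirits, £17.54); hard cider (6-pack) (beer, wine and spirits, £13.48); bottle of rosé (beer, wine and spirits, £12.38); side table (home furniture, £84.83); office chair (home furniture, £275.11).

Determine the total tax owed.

£124.67

Sparkling wine £26.62: beer, wine and spirits → 12.75% → £3.39405
Stainless water bottle £27.47: general merchandise → 3.25% → £0.892775
Dresser £604.66: home furniture → 9.25% + 3% surcharge = 12.25% → £74.07085
Canvas tote bag £24.71: general merchandise → 3.25% → £0.803075
Bottle of gin (750 mL) £41.16: beer, wine and spirits → 12.75% → £5.2479
Wall clock £40.59: general merchandise → 3.25% → £1.319175
Dish soap £3.58: general merchandise → 3.25% → £0.11635
Six-pack IPA £17.54: beer, wine and spirits → 12.75% → £2.23635
Hard cider (6-pack) £13.48: beer, wine and spirits → 12.75% → £1.7187
Bottle of rosé £12.38: beer, wine and spirits → 12.75% → £1.57845
Side table £84.83: home furniture → 9.25% → £7.846775
Office chair £275.11: home furniture → 9.25% → £25.447675
Unrounded tax sum = £124.672125 → £124.67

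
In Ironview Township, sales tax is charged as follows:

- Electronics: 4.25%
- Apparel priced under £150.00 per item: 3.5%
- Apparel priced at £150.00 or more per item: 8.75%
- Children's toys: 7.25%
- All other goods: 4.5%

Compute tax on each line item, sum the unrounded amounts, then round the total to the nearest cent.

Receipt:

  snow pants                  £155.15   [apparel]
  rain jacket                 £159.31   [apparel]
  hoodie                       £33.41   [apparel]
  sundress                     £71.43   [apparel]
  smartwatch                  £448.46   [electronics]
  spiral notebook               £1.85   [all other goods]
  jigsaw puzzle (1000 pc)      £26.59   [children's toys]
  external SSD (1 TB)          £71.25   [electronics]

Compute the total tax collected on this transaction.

Snow pants £155.15: apparel, £150.00 or more → 8.75% → £13.575625
Rain jacket £159.31: apparel, £150.00 or more → 8.75% → £13.939625
Hoodie £33.41: apparel, under £150.00 → 3.5% → £1.16935
Sundress £71.43: apparel, under £150.00 → 3.5% → £2.50005
Smartwatch £448.46: electronics → 4.25% → £19.05955
Spiral notebook £1.85: all other goods → 4.5% → £0.08325
Jigsaw puzzle (1000 pc) £26.59: children's toys → 7.25% → £1.927775
External SSD (1 TB) £71.25: electronics → 4.25% → £3.028125
Unrounded tax sum = £55.28335 → £55.28

£55.28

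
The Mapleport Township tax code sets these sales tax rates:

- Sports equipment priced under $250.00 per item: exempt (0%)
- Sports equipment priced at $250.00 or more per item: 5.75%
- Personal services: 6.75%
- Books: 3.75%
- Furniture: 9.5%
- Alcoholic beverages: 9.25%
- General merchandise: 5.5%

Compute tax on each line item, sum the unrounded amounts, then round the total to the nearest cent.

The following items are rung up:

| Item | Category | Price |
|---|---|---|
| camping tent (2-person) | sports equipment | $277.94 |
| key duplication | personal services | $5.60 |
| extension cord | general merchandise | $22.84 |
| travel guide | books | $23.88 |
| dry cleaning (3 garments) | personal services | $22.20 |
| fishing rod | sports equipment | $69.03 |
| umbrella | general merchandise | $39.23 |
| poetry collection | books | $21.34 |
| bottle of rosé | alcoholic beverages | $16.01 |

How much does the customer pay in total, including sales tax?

Camping tent (2-person) $277.94: sports equipment, $250.00 or more → 5.75% → $15.98155
Key duplication $5.60: personal services → 6.75% → $0.378
Extension cord $22.84: general merchandise → 5.5% → $1.2562
Travel guide $23.88: books → 3.75% → $0.8955
Dry cleaning (3 garments) $22.20: personal services → 6.75% → $1.4985
Fishing rod $69.03: sports equipment, under $250.00 → 0% → $0.00
Umbrella $39.23: general merchandise → 5.5% → $2.15765
Poetry collection $21.34: books → 3.75% → $0.80025
Bottle of rosé $16.01: alcoholic beverages → 9.25% → $1.480925
Subtotal = $498.07; unrounded tax = $24.448575 → $24.45; total due = $522.52

$522.52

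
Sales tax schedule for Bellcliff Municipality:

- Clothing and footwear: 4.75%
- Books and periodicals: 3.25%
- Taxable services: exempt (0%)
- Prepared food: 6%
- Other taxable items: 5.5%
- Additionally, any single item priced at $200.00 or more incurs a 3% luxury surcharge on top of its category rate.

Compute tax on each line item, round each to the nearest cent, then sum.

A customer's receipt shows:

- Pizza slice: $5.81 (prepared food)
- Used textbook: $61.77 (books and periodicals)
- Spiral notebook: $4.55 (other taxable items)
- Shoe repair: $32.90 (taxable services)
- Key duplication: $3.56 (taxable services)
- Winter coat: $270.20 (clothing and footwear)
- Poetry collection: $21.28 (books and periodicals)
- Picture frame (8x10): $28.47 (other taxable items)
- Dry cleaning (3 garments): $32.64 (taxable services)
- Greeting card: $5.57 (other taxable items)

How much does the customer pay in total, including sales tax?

$492.87

Pizza slice $5.81: prepared food → 6% → $0.35
Used textbook $61.77: books and periodicals → 3.25% → $2.01
Spiral notebook $4.55: other taxable items → 5.5% → $0.25
Shoe repair $32.90: taxable services → 0% → $0.00
Key duplication $3.56: taxable services → 0% → $0.00
Winter coat $270.20: clothing and footwear → 4.75% + 3% surcharge = 7.75% → $20.94
Poetry collection $21.28: books and periodicals → 3.25% → $0.69
Picture frame (8x10) $28.47: other taxable items → 5.5% → $1.57
Dry cleaning (3 garments) $32.64: taxable services → 0% → $0.00
Greeting card $5.57: other taxable items → 5.5% → $0.31
Subtotal = $466.75; tax = $26.12; total due = $492.87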